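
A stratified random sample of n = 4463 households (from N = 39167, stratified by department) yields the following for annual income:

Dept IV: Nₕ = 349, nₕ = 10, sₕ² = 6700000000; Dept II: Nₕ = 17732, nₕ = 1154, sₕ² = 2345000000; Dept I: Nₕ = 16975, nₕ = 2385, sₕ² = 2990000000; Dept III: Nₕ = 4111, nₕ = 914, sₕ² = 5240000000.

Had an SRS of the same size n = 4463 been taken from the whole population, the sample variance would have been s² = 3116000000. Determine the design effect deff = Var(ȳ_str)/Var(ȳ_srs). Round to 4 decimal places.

Var(ȳ_str) = Σ Wₕ²(1−fₕ)sₕ²/nₕ with Wₕ = Nₕ/39167:
  Dept IV: (349/39167)²·(1−10/349)·6700000000/10 = 51672.481
  Dept II: (17732/39167)²·(1−1154/17732)·2345000000/1154 = 389391.33
  Dept I: (16975/39167)²·(1−2385/16975)·2990000000/2385 = 202398.49
  Dept III: (4111/39167)²·(1−914/4111)·5240000000/914 = 49117.312
  → Var(ȳ_str) = 692579.61.
Var(ȳ_srs) = (1 − 4463/39167)·3116000000/4463 = 618628.31.
deff = 692579.61 / 618628.31 = 1.1195.

1.1195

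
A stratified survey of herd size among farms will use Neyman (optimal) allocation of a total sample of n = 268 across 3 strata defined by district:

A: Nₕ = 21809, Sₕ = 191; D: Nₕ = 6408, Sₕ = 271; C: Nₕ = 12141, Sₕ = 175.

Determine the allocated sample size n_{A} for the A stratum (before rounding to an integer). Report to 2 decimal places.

139.08

Neyman allocation: nₕ = n·NₕSₕ / Σⱼ NⱼSⱼ.
Σ NⱼSⱼ = 21809·191 + 6408·271 + 12141·175 = 8.026762 × 10^6.
n_{A} = 268·21809·191 / (8.026762 × 10^6) = 139.08.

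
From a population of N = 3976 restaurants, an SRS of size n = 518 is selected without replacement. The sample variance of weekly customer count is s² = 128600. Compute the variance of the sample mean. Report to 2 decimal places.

Under SRS without replacement, Var(ȳ) = (1 − f)·s²/n with f = n/N = 518/3976 = 0.13028169.
Var(ȳ) = (1 − 0.13028169)·128600/518 = 0.86971831·248.26255 = 215.91848.

215.92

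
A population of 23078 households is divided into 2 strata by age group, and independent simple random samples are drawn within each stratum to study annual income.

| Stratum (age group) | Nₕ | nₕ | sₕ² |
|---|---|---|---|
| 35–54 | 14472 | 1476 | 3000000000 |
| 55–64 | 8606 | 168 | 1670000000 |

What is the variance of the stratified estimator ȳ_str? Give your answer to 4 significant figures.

2.073 × 10^6

Var(ȳ_str) = Σₕ Wₕ²(1 − fₕ)sₕ²/nₕ with Wₕ = Nₕ/N, N = 23078.
35–54: Wₕ = 0.62709074; term = 0.62709074²·(1 − 0.10199005)·3000000000/1476 = 717755.97.
55–64: Wₕ = 0.37290926; term = 0.37290926²·(1 − 0.01952126)·1670000000/168 = 1.3553508 × 10^6.
Sum = 2.0731068 × 10^6.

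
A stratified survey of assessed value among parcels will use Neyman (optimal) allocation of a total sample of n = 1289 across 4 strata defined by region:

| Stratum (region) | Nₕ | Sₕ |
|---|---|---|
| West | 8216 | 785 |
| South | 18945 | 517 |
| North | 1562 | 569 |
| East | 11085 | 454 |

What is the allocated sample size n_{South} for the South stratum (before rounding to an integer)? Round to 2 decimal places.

569.59

Neyman allocation: nₕ = n·NₕSₕ / Σⱼ NⱼSⱼ.
Σ NⱼSⱼ = 8216·785 + 18945·517 + 1562·569 + 11085·454 = 2.2165493 × 10^7.
n_{South} = 1289·18945·517 / (2.2165493 × 10^7) = 569.59.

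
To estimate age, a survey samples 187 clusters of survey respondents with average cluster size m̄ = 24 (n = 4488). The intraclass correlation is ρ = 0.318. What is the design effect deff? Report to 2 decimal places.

deff = 1 + (24 − 1)·0.318 = 1 + 7.314 = 8.314.

8.31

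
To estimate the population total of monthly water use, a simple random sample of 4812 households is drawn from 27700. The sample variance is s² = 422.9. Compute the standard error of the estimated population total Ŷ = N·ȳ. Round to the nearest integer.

Var(Ŷ) = N²·Var(ȳ) = N²·(1 − n/N)·s²/n.
f = 4812/27700 = 0.17371841; Var(ȳ) = 0.82628159·422.9/4812 = 0.072617308.
Var(Ŷ) = 27700² · 0.072617308 = 5.5718534 × 10^7.
SE(Ŷ) = √(5.5718534 × 10^7) = 7464.

7464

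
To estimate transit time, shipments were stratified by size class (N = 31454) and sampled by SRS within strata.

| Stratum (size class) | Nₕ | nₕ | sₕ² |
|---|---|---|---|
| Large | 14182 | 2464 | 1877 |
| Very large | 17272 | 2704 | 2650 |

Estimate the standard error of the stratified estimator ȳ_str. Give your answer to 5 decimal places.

0.61417

Var(ȳ_str) = Σₕ Wₕ²(1 − fₕ)sₕ²/nₕ with Wₕ = Nₕ/N, N = 31454.
Large: Wₕ = 0.45088065; term = 0.45088065²·(1 − 0.17374136)·1877/2464 = 0.12795663.
Very large: Wₕ = 0.54911935; term = 0.54911935²·(1 − 0.15655396)·2650/2704 = 0.24924703.
Sum = 0.37720366.
SE = √(0.37720366) = 0.61417.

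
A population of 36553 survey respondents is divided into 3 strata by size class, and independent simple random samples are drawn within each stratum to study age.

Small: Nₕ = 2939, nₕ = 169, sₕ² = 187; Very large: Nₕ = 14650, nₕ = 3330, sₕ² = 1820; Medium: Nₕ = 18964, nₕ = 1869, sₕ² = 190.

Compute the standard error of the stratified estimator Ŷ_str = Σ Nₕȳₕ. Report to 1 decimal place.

Var(Ŷ_str) = Σₕ Nₕ²(1 − fₕ)sₕ²/nₕ.
Small: 2939²·(1 − 169/2939)·187/169 = 9.008122 × 10^6.
Very large: 14650²·(1 − 3330/14650)·1820/3330 = 9.0638186 × 10^7.
Medium: 18964²·(1 − 1869/18964)·190/1869 = 3.2956672 × 10^7.
Sum = 1.3260298 × 10^8.
SE = √(1.3260298 × 10^8) = 11515.3.

11515.3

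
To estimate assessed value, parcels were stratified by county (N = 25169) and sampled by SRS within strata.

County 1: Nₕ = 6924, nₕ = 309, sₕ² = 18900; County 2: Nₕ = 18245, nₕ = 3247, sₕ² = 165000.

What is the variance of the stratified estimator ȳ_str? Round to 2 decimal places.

Var(ȳ_str) = Σₕ Wₕ²(1 − fₕ)sₕ²/nₕ with Wₕ = Nₕ/N, N = 25169.
County 1: Wₕ = 0.27510032; term = 0.27510032²·(1 − 0.04462738)·18900/309 = 4.4224029.
County 2: Wₕ = 0.72489968; term = 0.72489968²·(1 − 0.17796657)·165000/3247 = 21.950628.
Sum = 26.373031.

26.37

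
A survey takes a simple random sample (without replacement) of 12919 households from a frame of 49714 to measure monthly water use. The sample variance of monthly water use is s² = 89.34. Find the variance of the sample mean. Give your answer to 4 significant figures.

0.005118

Under SRS without replacement, Var(ȳ) = (1 − f)·s²/n with f = n/N = 12919/49714 = 0.25986644.
Var(ȳ) = (1 − 0.25986644)·89.34/12919 = 0.74013356·0.0069153959 = 0.0051183166.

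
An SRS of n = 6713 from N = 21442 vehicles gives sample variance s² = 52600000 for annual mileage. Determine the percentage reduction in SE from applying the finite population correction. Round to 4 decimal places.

17.1192

f = n/N = 6713/21442 = 0.31307714.
SE_no-fpc = √(s²/n) = 88.518602; SE_fpc = √((1−f)s²/n) = 73.364934.
Ratio = √(1−f) = 0.82880810. Reduction = 100·(1 − 0.82880810) = 17.1192%.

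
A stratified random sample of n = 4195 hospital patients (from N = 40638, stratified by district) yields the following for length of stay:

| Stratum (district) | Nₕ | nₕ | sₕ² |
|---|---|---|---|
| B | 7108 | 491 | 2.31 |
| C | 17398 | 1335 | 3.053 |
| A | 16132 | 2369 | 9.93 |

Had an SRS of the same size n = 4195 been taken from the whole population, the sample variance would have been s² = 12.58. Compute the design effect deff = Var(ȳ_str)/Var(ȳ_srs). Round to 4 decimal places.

0.4033

Var(ȳ_str) = Σ Wₕ²(1−fₕ)sₕ²/nₕ with Wₕ = Nₕ/40638:
  B: (7108/40638)²·(1−491/7108)·2.31/491 = 1.3399062 × 10^-4
  C: (17398/40638)²·(1−1335/17398)·3.053/1335 = 3.8699635 × 10^-4
  A: (16132/40638)²·(1−2369/16132)·9.93/2369 = 5.6353495 × 10^-4
  → Var(ȳ_str) = 0.0010845219.
Var(ȳ_srs) = (1 − 4195/40638)·12.58/4195 = 0.0026892456.
deff = 0.0010845219 / 0.0026892456 = 0.4033.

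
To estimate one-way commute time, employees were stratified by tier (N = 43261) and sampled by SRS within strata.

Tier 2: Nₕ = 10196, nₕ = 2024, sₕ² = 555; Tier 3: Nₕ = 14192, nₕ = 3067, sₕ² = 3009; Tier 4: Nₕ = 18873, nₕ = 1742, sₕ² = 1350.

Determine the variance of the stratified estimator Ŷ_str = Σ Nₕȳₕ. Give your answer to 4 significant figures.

Var(Ŷ_str) = Σₕ Nₕ²(1 − fₕ)sₕ²/nₕ.
Tier 2: 10196²·(1 − 2024/10196)·555/2024 = 2.2847604 × 10^7.
Tier 3: 14192²·(1 − 3067/14192)·3009/3067 = 1.5490022 × 10^8.
Tier 4: 18873²·(1 − 1742/18873)·1350/1742 = 2.5055858 × 10^8.
Sum = 4.283064 × 10^8.

4.283 × 10^8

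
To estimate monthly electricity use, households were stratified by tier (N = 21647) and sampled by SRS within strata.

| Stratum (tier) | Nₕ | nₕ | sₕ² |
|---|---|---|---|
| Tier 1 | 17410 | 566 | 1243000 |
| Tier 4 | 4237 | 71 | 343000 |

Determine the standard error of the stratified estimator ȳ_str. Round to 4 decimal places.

Var(ȳ_str) = Σₕ Wₕ²(1 − fₕ)sₕ²/nₕ with Wₕ = Nₕ/N, N = 21647.
Tier 1: Wₕ = 0.80426849; term = 0.80426849²·(1 − 0.03251005)·1243000/566 = 1374.3687.
Tier 4: Wₕ = 0.19573151; term = 0.19573151²·(1 − 0.01675714)·343000/71 = 181.97766.
Sum = 1556.3464.
SE = √(1556.3464) = 39.4506.

39.4506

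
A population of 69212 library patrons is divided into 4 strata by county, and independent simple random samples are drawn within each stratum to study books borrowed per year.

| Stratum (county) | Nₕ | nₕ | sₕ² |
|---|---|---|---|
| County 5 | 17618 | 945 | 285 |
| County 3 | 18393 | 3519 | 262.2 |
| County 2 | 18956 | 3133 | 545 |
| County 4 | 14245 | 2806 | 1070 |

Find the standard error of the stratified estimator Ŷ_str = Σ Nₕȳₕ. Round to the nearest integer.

Var(Ŷ_str) = Σₕ Nₕ²(1 − fₕ)sₕ²/nₕ.
County 5: 17618²·(1 − 945/17618)·285/945 = 8.8589736 × 10^7.
County 3: 18393²·(1 − 3519/18393)·262.2/3519 = 2.0384205 × 10^7.
County 2: 18956²·(1 − 3133/18956)·545/3133 = 5.2176103 × 10^7.
County 4: 14245²·(1 − 2806/14245)·1070/2806 = 6.2136477 × 10^7.
Sum = 2.2328652 × 10^8.
SE = √(2.2328652 × 10^8) = 14943.

14943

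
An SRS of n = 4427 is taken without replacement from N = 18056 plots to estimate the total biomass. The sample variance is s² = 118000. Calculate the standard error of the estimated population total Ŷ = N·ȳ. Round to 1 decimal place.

Var(Ŷ) = N²·Var(ȳ) = N²·(1 − n/N)·s²/n.
f = 4427/18056 = 0.24518166; Var(ȳ) = 0.75481834·118000/4427 = 20.119396.
Var(Ŷ) = 18056² · 20.119396 = 6.5593081 × 10^9.
SE(Ŷ) = √(6.5593081 × 10^9) = 80989.6.

80989.6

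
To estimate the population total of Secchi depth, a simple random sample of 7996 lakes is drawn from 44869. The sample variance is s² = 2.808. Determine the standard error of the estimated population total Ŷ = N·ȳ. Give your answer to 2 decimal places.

762.24

Var(Ŷ) = N²·Var(ȳ) = N²·(1 − n/N)·s²/n.
f = 7996/44869 = 0.17820767; Var(ȳ) = 0.82179233·2.808/7996 = 2.885934 × 10^-4.
Var(Ŷ) = 44869² · (2.885934 × 10^-4) = 581004.07.
SE(Ŷ) = √(581004.07) = 762.24.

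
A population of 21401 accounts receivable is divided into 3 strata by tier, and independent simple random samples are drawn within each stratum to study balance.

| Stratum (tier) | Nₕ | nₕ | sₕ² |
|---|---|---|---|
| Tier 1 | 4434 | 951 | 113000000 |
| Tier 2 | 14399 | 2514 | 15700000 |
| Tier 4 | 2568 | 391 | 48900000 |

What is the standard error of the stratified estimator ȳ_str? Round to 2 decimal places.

88.69

Var(ȳ_str) = Σₕ Wₕ²(1 − fₕ)sₕ²/nₕ with Wₕ = Nₕ/N, N = 21401.
Tier 1: Wₕ = 0.20718658; term = 0.20718658²·(1 − 0.21447903)·113000000/951 = 4006.6274.
Tier 2: Wₕ = 0.67281903; term = 0.67281903²·(1 − 0.17459546)·15700000/2514 = 2333.446.
Tier 4: Wₕ = 0.11999439; term = 0.11999439²·(1 − 0.15225857)·48900000/391 = 1526.5724.
Sum = 7866.6458.
SE = √(7866.6458) = 88.69.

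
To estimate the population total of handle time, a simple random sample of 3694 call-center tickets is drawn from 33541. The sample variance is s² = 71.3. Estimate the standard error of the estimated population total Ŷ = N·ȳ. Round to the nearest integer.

4396

Var(Ŷ) = N²·Var(ȳ) = N²·(1 − n/N)·s²/n.
f = 3694/33541 = 0.11013387; Var(ȳ) = 0.88986613·71.3/3694 = 0.017175814.
Var(Ŷ) = 33541² · 0.017175814 = 1.9322768 × 10^7.
SE(Ŷ) = √(1.9322768 × 10^7) = 4396.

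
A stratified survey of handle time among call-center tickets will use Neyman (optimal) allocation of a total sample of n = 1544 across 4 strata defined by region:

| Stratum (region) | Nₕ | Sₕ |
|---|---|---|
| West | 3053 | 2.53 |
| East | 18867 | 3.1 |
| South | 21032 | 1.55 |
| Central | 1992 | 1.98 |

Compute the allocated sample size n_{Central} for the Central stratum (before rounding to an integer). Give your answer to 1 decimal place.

Neyman allocation: nₕ = n·NₕSₕ / Σⱼ NⱼSⱼ.
Σ NⱼSⱼ = 3053·2.53 + 18867·3.1 + 21032·1.55 + 1992·1.98 = 102755.55.
n_{Central} = 1544·1992·1.98 / 102755.55 = 59.3.

59.3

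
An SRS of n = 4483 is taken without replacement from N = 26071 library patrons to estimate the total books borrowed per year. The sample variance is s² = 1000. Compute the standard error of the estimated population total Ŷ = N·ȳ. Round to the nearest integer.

Var(Ŷ) = N²·Var(ȳ) = N²·(1 − n/N)·s²/n.
f = 4483/26071 = 0.17195351; Var(ȳ) = 0.82804649·1000/4483 = 0.18470812.
Var(Ŷ) = 26071² · 0.18470812 = 1.2554556 × 10^8.
SE(Ŷ) = √(1.2554556 × 10^8) = 11205.

11205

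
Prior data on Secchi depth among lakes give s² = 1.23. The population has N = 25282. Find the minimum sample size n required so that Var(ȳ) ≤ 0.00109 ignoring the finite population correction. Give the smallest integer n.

1129

Without fpc, n₀ = s²/D = 1.23/0.00109 = 1128.4404.
Rounding up, n = 1129.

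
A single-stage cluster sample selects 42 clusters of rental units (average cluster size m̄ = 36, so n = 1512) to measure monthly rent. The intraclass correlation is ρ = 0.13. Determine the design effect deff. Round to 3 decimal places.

deff = 1 + (36 − 1)·0.13 = 1 + 4.55 = 5.55.

5.550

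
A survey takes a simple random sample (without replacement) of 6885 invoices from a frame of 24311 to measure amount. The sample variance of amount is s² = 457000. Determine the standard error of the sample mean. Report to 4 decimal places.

Under SRS without replacement, Var(ȳ) = (1 − f)·s²/n with f = n/N = 6885/24311 = 0.28320513.
Var(ȳ) = (1 − 0.28320513)·457000/6885 = 0.71679487·66.37618 = 47.578105.
SE(ȳ) = √(47.578105) = 6.8977.

6.8977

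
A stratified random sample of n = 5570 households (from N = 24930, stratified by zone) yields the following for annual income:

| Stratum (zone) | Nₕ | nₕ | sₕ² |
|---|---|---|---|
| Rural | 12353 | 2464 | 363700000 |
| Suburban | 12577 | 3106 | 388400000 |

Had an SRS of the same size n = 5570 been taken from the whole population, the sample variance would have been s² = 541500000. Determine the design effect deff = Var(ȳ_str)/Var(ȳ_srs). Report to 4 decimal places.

0.7017

Var(ȳ_str) = Σ Wₕ²(1−fₕ)sₕ²/nₕ with Wₕ = Nₕ/24930:
  Rural: (12353/24930)²·(1−2464/12353)·363700000/2464 = 29012.347
  Suburban: (12577/24930)²·(1−3106/12577)·388400000/3106 = 23966.582
  → Var(ȳ_str) = 52978.929.
Var(ȳ_srs) = (1 − 5570/24930)·541500000/5570 = 75496.417.
deff = 52978.929 / 75496.417 = 0.7017.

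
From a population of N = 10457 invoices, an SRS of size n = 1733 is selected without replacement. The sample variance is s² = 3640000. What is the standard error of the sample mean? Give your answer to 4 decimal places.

41.8606

Under SRS without replacement, Var(ȳ) = (1 − f)·s²/n with f = n/N = 1733/10457 = 0.16572631.
Var(ȳ) = (1 − 0.16572631)·3640000/1733 = 0.83427369·2100.4039 = 1752.3117.
SE(ȳ) = √(1752.3117) = 41.8606.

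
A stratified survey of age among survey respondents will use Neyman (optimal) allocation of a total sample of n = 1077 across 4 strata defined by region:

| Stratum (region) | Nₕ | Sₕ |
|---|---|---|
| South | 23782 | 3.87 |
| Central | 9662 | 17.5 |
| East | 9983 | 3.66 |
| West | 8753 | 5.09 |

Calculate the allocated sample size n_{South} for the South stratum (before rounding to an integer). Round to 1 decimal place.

Neyman allocation: nₕ = n·NₕSₕ / Σⱼ NⱼSⱼ.
Σ NⱼSⱼ = 23782·3.87 + 9662·17.5 + 9983·3.66 + 8753·5.09 = 342211.89.
n_{South} = 1077·23782·3.87 / 342211.89 = 289.7.

289.7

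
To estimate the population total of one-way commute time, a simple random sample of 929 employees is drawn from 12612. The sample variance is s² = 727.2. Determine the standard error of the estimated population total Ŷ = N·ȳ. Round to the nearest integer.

10740

Var(Ŷ) = N²·Var(ȳ) = N²·(1 − n/N)·s²/n.
f = 929/12612 = 0.07366001; Var(ȳ) = 0.92633999·727.2/929 = 0.72511781.
Var(Ŷ) = 12612² · 0.72511781 = 1.1533908 × 10^8.
SE(Ŷ) = √(1.1533908 × 10^8) = 10740.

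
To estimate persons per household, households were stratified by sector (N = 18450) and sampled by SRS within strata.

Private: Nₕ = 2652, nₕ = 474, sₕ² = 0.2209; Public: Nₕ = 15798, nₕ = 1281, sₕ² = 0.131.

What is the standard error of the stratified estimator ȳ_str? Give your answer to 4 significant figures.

0.008764

Var(ȳ_str) = Σₕ Wₕ²(1 − fₕ)sₕ²/nₕ with Wₕ = Nₕ/N, N = 18450.
Private: Wₕ = 0.14373984; term = 0.14373984²·(1 − 0.17873303)·0.2209/474 = 7.9078064 × 10^-6.
Public: Wₕ = 0.85626016; term = 0.85626016²·(1 − 0.08108621)·0.131/1281 = 6.8898285 × 10^-5.
Sum = 7.6806091 × 10^-5.
SE = √(7.6806091 × 10^-5) = 0.008764.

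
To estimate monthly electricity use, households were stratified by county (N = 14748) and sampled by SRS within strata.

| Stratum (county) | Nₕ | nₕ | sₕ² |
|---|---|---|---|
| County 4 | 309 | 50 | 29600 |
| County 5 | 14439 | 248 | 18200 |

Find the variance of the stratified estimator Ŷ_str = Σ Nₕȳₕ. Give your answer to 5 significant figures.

Var(Ŷ_str) = Σₕ Nₕ²(1 − fₕ)sₕ²/nₕ.
County 4: 309²·(1 − 50/309)·29600/50 = 4.7378352 × 10^7.
County 5: 14439²·(1 − 248/14439)·18200/248 = 1.5037299 × 10^10.
Sum = 1.5084677 × 10^10.

1.5085 × 10^10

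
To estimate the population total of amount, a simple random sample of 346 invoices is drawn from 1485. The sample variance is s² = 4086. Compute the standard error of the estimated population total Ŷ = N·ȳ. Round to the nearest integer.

4469

Var(Ŷ) = N²·Var(ȳ) = N²·(1 − n/N)·s²/n.
f = 346/1485 = 0.23299663; Var(ȳ) = 0.76700337·4086/346 = 9.0577334.
Var(Ŷ) = 1485² · 9.0577334 = 1.997434 × 10^7.
SE(Ŷ) = √(1.997434 × 10^7) = 4469.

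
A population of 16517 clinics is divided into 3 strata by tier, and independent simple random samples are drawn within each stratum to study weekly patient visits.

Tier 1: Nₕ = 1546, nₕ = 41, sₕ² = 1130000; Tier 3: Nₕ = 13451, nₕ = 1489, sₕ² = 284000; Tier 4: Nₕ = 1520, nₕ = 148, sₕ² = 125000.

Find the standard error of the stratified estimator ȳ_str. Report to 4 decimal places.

Var(ȳ_str) = Σₕ Wₕ²(1 − fₕ)sₕ²/nₕ with Wₕ = Nₕ/N, N = 16517.
Tier 1: Wₕ = 0.09360053; term = 0.09360053²·(1 − 0.02652005)·1130000/41 = 235.05973.
Tier 3: Wₕ = 0.81437307; term = 0.81437307²·(1 − 0.11069809)·284000/1489 = 112.49149.
Tier 4: Wₕ = 0.09202640; term = 0.09202640²·(1 − 0.09736842)·125000/148 = 6.4562994.
Sum = 354.00752.
SE = √(354.00752) = 18.8151.

18.8151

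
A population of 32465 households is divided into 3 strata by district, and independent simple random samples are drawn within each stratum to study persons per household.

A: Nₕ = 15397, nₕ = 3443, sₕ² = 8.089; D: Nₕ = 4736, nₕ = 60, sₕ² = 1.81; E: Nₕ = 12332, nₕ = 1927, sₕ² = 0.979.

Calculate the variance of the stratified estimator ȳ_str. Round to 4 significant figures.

0.001106

Var(ȳ_str) = Σₕ Wₕ²(1 − fₕ)sₕ²/nₕ with Wₕ = Nₕ/N, N = 32465.
A: Wₕ = 0.47426459; term = 0.47426459²·(1 − 0.22361499)·8.089/3443 = 4.1027623 × 10^-4.
D: Wₕ = 0.14588018; term = 0.14588018²·(1 − 0.01266892)·1.81/60 = 6.3384447 × 10^-4.
E: Wₕ = 0.37985523; term = 0.37985523²·(1 − 0.15626014)·0.979/1927 = 6.1850863 × 10^-5.
Sum = 0.0011059716.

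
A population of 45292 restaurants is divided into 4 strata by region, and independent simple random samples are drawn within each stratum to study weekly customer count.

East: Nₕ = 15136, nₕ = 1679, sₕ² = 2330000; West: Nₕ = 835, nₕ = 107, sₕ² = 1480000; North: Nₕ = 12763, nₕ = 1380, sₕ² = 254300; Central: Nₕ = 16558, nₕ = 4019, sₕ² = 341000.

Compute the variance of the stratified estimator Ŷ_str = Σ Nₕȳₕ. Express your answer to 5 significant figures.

3.3546 × 10^11

Var(Ŷ_str) = Σₕ Nₕ²(1 − fₕ)sₕ²/nₕ.
East: 15136²·(1 − 1679/15136)·2330000/1679 = 2.8266016 × 10^11.
West: 835²·(1 − 107/835)·1480000/107 = 8.4080598 × 10^9.
North: 12763²·(1 − 1380/12763)·254300/1380 = 2.6771751 × 10^10.
Central: 16558²·(1 − 4019/16558)·341000/4019 = 1.7615994 × 10^10.
Sum = 3.3545596 × 10^11.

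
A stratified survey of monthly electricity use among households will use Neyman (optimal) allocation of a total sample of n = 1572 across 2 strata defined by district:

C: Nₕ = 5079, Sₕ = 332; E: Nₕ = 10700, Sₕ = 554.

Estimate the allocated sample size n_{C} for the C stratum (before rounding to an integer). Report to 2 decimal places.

348.14

Neyman allocation: nₕ = n·NₕSₕ / Σⱼ NⱼSⱼ.
Σ NⱼSⱼ = 5079·332 + 10700·554 = 7.614028 × 10^6.
n_{C} = 1572·5079·332 / (7.614028 × 10^6) = 348.14.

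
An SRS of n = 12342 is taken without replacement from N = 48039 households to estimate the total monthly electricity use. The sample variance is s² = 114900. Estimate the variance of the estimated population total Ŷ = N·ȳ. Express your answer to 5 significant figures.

1.5965 × 10^10

Var(Ŷ) = N²·Var(ȳ) = N²·(1 − n/N)·s²/n.
f = 12342/48039 = 0.25691626; Var(ȳ) = 0.74308374·114900/12342 = 6.9178676.
Var(Ŷ) = 48039² · 6.9178676 = 1.5964678 × 10^10.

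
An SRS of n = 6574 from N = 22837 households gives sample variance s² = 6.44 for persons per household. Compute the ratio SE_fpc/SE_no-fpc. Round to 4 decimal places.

f = n/N = 6574/22837 = 0.28786618.
SE_no-fpc = √(s²/n) = 0.031298829; SE_fpc = √((1−f)s²/n) = 0.026412462.
Ratio = √(1−f) = 0.84388022.

0.8439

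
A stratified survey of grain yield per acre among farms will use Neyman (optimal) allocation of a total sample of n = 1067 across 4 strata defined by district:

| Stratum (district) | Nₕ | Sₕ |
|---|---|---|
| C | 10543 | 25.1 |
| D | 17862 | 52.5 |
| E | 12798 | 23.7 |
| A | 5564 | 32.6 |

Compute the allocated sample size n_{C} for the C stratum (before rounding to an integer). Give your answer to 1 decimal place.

Neyman allocation: nₕ = n·NₕSₕ / Σⱼ NⱼSⱼ.
Σ NⱼSⱼ = 10543·25.1 + 17862·52.5 + 12798·23.7 + 5564·32.6 = 1.6870833 × 10^6.
n_{C} = 1067·10543·25.1 / (1.6870833 × 10^6) = 167.4.

167.4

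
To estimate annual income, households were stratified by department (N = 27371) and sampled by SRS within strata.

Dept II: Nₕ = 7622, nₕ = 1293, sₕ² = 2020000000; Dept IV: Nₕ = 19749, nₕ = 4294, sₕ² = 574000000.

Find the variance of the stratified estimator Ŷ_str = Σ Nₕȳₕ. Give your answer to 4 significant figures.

Var(Ŷ_str) = Σₕ Nₕ²(1 − fₕ)sₕ²/nₕ.
Dept II: 7622²·(1 − 1293/7622)·2020000000/1293 = 7.5362776 × 10^13.
Dept IV: 19749²·(1 − 4294/19749)·574000000/4294 = 4.0800358 × 10^13.
Sum = 1.1616313 × 10^14.

1.162 × 10^14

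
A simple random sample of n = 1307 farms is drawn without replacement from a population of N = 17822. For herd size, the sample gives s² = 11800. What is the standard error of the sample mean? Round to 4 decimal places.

Under SRS without replacement, Var(ȳ) = (1 − f)·s²/n with f = n/N = 1307/17822 = 0.07333633.
Var(ȳ) = (1 − 0.07333633)·11800/1307 = 0.92666367·9.0283091 = 8.3662061.
SE(ȳ) = √(8.3662061) = 2.8924.

2.8924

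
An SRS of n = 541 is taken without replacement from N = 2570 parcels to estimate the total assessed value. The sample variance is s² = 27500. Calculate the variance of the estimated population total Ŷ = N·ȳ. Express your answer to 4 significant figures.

Var(Ŷ) = N²·Var(ȳ) = N²·(1 − n/N)·s²/n.
f = 541/2570 = 0.21050584; Var(ȳ) = 0.78949416·27500/541 = 40.131404.
Var(Ŷ) = 2570² · 40.131404 = 2.6506391 × 10^8.

2.651 × 10^8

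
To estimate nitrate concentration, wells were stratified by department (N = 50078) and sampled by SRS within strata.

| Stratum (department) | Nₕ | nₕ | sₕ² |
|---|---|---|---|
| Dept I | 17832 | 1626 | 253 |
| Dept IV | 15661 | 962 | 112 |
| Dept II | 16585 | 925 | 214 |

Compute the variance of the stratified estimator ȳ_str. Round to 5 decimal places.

0.05258

Var(ȳ_str) = Σₕ Wₕ²(1 − fₕ)sₕ²/nₕ with Wₕ = Nₕ/N, N = 50078.
Dept I: Wₕ = 0.35608451; term = 0.35608451²·(1 − 0.09118439)·253/1626 = 0.017930067.
Dept IV: Wₕ = 0.31273214; term = 0.31273214²·(1 − 0.06142647)·112/962 = 0.010687012.
Dept II: Wₕ = 0.33118335; term = 0.33118335²·(1 − 0.05577329)·214/925 = 0.023959918.
Sum = 0.052576997.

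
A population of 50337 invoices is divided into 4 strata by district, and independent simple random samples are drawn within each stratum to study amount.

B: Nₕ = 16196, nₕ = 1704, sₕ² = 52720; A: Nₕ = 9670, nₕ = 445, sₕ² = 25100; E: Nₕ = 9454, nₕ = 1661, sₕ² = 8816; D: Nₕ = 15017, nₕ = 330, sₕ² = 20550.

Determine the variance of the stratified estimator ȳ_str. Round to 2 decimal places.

Var(ȳ_str) = Σₕ Wₕ²(1 − fₕ)sₕ²/nₕ with Wₕ = Nₕ/N, N = 50337.
B: Wₕ = 0.32175140; term = 0.32175140²·(1 − 0.10521116)·52720/1704 = 2.865941.
A: Wₕ = 0.19210521; term = 0.19210521²·(1 − 0.04601861)·25100/445 = 1.9857835.
E: Wₕ = 0.18781413; term = 0.18781413²·(1 − 0.17569283)·8816/1661 = 0.15432901.
D: Wₕ = 0.29832926; term = 0.29832926²·(1 − 0.02197509)·20550/330 = 5.4205019.
Sum = 10.426555.

10.43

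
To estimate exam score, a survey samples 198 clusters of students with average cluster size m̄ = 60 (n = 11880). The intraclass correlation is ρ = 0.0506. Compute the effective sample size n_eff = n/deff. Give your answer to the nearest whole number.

2981

deff = 1 + (60 − 1)·0.0506 = 1 + 2.9854 = 3.9854.
n_eff = 11880 / 3.9854 = 2981.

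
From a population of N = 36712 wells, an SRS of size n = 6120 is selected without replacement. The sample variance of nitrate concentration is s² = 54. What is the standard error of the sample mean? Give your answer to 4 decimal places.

Under SRS without replacement, Var(ȳ) = (1 − f)·s²/n with f = n/N = 6120/36712 = 0.16670299.
Var(ȳ) = (1 − 0.16670299)·54/6120 = 0.83329701·0.0088235294 = 0.0073526207.
SE(ȳ) = √(0.0073526207) = 0.0857.

0.0857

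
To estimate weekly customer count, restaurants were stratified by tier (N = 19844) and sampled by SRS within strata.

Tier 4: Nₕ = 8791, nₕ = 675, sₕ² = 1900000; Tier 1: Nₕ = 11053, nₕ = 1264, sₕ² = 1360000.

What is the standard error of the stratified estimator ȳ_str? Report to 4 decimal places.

28.3837

Var(ȳ_str) = Σₕ Wₕ²(1 − fₕ)sₕ²/nₕ with Wₕ = Nₕ/N, N = 19844.
Tier 4: Wₕ = 0.44300544; term = 0.44300544²·(1 − 0.07678307)·1900000/675 = 510.0018.
Tier 1: Wₕ = 0.55699456; term = 0.55699456²·(1 − 0.11435809)·1360000/1264 = 295.63231.
Sum = 805.63411.
SE = √(805.63411) = 28.3837.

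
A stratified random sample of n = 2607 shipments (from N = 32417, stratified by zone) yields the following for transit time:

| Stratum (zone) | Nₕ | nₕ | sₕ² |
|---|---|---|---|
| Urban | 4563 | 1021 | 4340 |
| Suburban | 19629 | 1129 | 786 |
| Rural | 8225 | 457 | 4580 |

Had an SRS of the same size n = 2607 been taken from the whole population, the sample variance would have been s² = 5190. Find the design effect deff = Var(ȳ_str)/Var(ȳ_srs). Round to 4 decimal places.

Var(ȳ_str) = Σ Wₕ²(1−fₕ)sₕ²/nₕ with Wₕ = Nₕ/32417:
  Urban: (4563/32417)²·(1−1021/4563)·4340/1021 = 0.065375853
  Suburban: (19629/32417)²·(1−1129/19629)·786/1129 = 0.24057631
  Rural: (8225/32417)²·(1−457/8225)·4580/457 = 0.60932467
  → Var(ȳ_str) = 0.91527683.
Var(ȳ_srs) = (1 − 2607/32417)·5190/2607 = 1.8306928.
deff = 0.91527683 / 1.8306928 = 0.5000.

0.5000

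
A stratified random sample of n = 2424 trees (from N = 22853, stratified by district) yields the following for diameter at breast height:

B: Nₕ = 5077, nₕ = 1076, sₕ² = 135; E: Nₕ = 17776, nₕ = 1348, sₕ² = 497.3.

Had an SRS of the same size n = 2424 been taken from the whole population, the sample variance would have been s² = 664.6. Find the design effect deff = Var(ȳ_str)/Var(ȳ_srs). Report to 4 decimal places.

Var(ȳ_str) = Σ Wₕ²(1−fₕ)sₕ²/nₕ with Wₕ = Nₕ/22853:
  B: (5077/22853)²·(1−1076/5077)·135/1076 = 0.0048798983
  E: (17776/22853)²·(1−1348/17776)·497.3/1348 = 0.20628178
  → Var(ȳ_str) = 0.21116168.
Var(ȳ_srs) = (1 − 2424/22853)·664.6/2424 = 0.2450934.
deff = 0.21116168 / 0.2450934 = 0.8616.

0.8616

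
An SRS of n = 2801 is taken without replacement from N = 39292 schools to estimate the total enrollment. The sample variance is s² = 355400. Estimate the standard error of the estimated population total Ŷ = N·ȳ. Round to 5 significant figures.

426530

Var(Ŷ) = N²·Var(ȳ) = N²·(1 − n/N)·s²/n.
f = 2801/39292 = 0.07128678; Var(ȳ) = 0.92871322·355400/2801 = 117.83816.
Var(Ŷ) = 39292² · 117.83816 = 1.8192577 × 10^11.
SE(Ŷ) = √(1.8192577 × 10^11) = 426530.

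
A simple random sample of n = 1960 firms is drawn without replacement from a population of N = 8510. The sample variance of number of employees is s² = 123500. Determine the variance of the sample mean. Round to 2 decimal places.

Under SRS without replacement, Var(ȳ) = (1 − f)·s²/n with f = n/N = 1960/8510 = 0.23031727.
Var(ȳ) = (1 − 0.23031727)·123500/1960 = 0.76968273·63.010204 = 48.497866.

48.50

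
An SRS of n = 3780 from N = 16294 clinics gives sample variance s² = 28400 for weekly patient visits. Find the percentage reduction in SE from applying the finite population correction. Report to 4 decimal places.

f = n/N = 3780/16294 = 0.23198723.
SE_no-fpc = √(s²/n) = 2.7410267; SE_fpc = √((1−f)s²/n) = 2.4021354.
Ratio = √(1−f) = 0.87636338. Reduction = 100·(1 − 0.87636338) = 12.3637%.

12.3637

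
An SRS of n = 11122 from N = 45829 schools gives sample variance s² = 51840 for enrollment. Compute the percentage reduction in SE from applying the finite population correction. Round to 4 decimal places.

f = n/N = 11122/45829 = 0.24268476.
SE_no-fpc = √(s²/n) = 2.1589424; SE_fpc = √((1−f)s²/n) = 1.878795.
Ratio = √(1−f) = 0.87023861. Reduction = 100·(1 − 0.87023861) = 12.9761%.

12.9761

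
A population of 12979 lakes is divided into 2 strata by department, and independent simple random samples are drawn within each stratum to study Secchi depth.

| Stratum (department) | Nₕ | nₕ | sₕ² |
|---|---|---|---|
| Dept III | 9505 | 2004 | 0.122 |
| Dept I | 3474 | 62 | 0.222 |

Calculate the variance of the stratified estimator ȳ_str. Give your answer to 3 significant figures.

2.78 × 10^-4

Var(ȳ_str) = Σₕ Wₕ²(1 − fₕ)sₕ²/nₕ with Wₕ = Nₕ/N, N = 12979.
Dept III: Wₕ = 0.73233685; term = 0.73233685²·(1 − 0.21083640)·0.122/2004 = 2.5766233 × 10^-5.
Dept I: Wₕ = 0.26766315; term = 0.26766315²·(1 − 0.01784686)·0.222/62 = 2.5195191 × 10^-4.
Sum = 2.7771814 × 10^-4.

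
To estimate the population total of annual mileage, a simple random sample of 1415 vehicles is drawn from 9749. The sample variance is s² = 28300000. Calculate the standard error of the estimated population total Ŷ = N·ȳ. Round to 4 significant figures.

1.275 × 10^6

Var(Ŷ) = N²·Var(ȳ) = N²·(1 − n/N)·s²/n.
f = 1415/9749 = 0.14514309; Var(ȳ) = 0.85485691·28300000/1415 = 17097.138.
Var(Ŷ) = 9749² · 17097.138 = 1.6249633 × 10^12.
SE(Ŷ) = √(1.6249633 × 10^12) = 1.275 × 10^6.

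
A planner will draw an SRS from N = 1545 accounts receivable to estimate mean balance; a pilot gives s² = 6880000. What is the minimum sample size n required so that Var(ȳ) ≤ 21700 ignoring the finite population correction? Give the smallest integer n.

318

Without fpc, n₀ = s²/D = 6880000/21700 = 317.0507.
Rounding up, n = 318.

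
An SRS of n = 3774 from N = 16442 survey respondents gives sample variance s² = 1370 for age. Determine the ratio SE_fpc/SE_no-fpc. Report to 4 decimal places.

0.8778

f = n/N = 3774/16442 = 0.22953412.
SE_no-fpc = √(s²/n) = 0.60250317; SE_fpc = √((1−f)s²/n) = 0.5288543.
Ratio = √(1−f) = 0.87776186.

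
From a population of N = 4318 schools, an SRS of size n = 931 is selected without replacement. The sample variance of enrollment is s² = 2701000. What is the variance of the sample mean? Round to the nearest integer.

Under SRS without replacement, Var(ȳ) = (1 − f)·s²/n with f = n/N = 931/4318 = 0.21560908.
Var(ȳ) = (1 − 0.21560908)·2701000/931 = 0.78439092·2901.1815 = 2275.6605.

2276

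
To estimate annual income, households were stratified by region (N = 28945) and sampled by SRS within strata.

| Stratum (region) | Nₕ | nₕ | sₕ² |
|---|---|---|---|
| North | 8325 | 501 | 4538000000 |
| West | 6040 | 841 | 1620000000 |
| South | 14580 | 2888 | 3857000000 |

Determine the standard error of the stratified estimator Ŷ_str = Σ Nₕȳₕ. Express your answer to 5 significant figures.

2.9633 × 10^7

Var(Ŷ_str) = Σₕ Nₕ²(1 − fₕ)sₕ²/nₕ.
North: 8325²·(1 − 501/8325)·4538000000/501 = 5.8998348 × 10^14.
West: 6040²·(1 − 841/6040)·1620000000/841 = 6.0488912 × 10^13.
South: 14580²·(1 − 2888/14580)·3857000000/2888 = 2.2766632 × 10^14.
Sum = 8.7813871 × 10^14.
SE = √(8.7813871 × 10^14) = 2.9633 × 10^7.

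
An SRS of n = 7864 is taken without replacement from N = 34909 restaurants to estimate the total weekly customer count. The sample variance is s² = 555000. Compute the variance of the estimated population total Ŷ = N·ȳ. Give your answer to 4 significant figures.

6.663 × 10^10

Var(Ŷ) = N²·Var(ȳ) = N²·(1 − n/N)·s²/n.
f = 7864/34909 = 0.22527142; Var(ȳ) = 0.77472858·555000/7864 = 54.676292.
Var(Ŷ) = 34909² · 54.676292 = 6.6630622 × 10^10.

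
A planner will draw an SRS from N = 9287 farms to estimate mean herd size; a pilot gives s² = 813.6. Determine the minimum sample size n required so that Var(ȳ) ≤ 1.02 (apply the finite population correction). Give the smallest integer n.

Without fpc, n₀ = s²/D = 813.6/1.02 = 797.6471.
With fpc, (1 − n/N)·s²/n ≤ D requires n ≥ n₀/(1 + n₀/N) = 797.6471/(1 + 797.6471/9287) = 734.5570.
Rounding up, n = 735.

735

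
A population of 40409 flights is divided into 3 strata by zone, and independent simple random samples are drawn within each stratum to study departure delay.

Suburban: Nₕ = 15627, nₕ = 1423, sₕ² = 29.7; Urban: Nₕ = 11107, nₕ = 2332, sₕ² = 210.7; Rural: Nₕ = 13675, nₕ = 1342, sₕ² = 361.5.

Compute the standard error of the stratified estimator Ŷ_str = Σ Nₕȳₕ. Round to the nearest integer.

7673

Var(Ŷ_str) = Σₕ Nₕ²(1 − fₕ)sₕ²/nₕ.
Suburban: 15627²·(1 − 1423/15627)·29.7/1423 = 4.6327389 × 10^6.
Urban: 11107²·(1 − 2332/11107)·210.7/2332 = 8.8060244 × 10^6.
Rural: 13675²·(1 − 1342/13675)·361.5/1342 = 4.5430954 × 10^7.
Sum = 5.8869717 × 10^7.
SE = √(5.8869717 × 10^7) = 7673.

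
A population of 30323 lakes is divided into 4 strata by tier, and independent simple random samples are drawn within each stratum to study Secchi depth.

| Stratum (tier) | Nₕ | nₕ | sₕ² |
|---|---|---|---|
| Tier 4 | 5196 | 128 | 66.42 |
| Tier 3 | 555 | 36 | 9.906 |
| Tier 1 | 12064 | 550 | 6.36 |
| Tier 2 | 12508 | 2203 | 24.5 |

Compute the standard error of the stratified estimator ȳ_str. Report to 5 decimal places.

0.13510

Var(ȳ_str) = Σₕ Wₕ²(1 − fₕ)sₕ²/nₕ with Wₕ = Nₕ/N, N = 30323.
Tier 4: Wₕ = 0.17135508; term = 0.17135508²·(1 − 0.02463433)·66.42/128 = 0.014861078.
Tier 3: Wₕ = 0.01830294; term = 0.01830294²·(1 − 0.06486486)·9.906/36 = 8.6200906 × 10^-5.
Tier 1: Wₕ = 0.39784982; term = 0.39784982²·(1 − 0.04559019)·6.36/550 = 0.0017468984.
Tier 2: Wₕ = 0.41249217; term = 0.41249217²·(1 − 0.17612728)·24.5/2203 = 0.0015589893.
Sum = 0.018253167.
SE = √(0.018253167) = 0.13510.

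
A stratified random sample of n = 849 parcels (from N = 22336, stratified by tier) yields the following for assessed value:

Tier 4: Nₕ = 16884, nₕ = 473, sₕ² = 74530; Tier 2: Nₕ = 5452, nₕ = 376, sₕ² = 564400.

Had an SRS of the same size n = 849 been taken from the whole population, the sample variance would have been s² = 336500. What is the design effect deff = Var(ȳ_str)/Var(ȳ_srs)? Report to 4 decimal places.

0.4479

Var(ȳ_str) = Σ Wₕ²(1−fₕ)sₕ²/nₕ with Wₕ = Nₕ/22336:
  Tier 4: (16884/22336)²·(1−473/16884)·74530/473 = 87.512395
  Tier 2: (5452/22336)²·(1−376/5452)·564400/376 = 83.265639
  → Var(ȳ_str) = 170.77803.
Var(ȳ_srs) = (1 − 849/22336)·336500/849 = 381.28328.
deff = 170.77803 / 381.28328 = 0.4479.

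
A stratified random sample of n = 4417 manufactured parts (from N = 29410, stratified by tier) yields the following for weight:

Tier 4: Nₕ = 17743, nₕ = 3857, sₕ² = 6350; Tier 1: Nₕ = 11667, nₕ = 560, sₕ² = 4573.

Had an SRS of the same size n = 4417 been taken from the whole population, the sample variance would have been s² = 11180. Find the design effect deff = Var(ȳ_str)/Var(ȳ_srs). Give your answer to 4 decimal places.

0.7868

Var(ȳ_str) = Σ Wₕ²(1−fₕ)sₕ²/nₕ with Wₕ = Nₕ/29410:
  Tier 4: (17743/29410)²·(1−3857/17743)·6350/3857 = 0.46896265
  Tier 1: (11667/29410)²·(1−560/11667)·4573/560 = 1.2234299
  → Var(ȳ_str) = 1.6923926.
Var(ȳ_srs) = (1 − 4417/29410)·11180/4417 = 2.1509869.
deff = 1.6923926 / 2.1509869 = 0.7868.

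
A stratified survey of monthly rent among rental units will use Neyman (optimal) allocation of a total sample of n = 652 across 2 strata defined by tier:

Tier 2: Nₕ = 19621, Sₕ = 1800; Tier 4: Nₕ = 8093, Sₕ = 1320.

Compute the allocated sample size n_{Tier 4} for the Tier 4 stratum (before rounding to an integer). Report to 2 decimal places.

Neyman allocation: nₕ = n·NₕSₕ / Σⱼ NⱼSⱼ.
Σ NⱼSⱼ = 19621·1800 + 8093·1320 = 4.600056 × 10^7.
n_{Tier 4} = 652·8093·1320 / (4.600056 × 10^7) = 151.41.

151.41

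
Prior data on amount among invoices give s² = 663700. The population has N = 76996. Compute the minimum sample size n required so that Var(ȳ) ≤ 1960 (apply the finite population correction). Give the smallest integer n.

338

Without fpc, n₀ = s²/D = 663700/1960 = 338.6224.
With fpc, (1 − n/N)·s²/n ≤ D requires n ≥ n₀/(1 + n₀/N) = 338.6224/(1 + 338.6224/76996) = 337.1397.
Rounding up, n = 338.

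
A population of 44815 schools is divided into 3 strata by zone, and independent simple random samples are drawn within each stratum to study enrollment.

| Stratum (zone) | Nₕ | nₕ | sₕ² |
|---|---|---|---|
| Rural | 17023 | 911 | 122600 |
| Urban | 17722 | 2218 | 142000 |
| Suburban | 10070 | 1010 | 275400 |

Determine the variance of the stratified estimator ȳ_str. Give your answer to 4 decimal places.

39.5238

Var(ȳ_str) = Σₕ Wₕ²(1 − fₕ)sₕ²/nₕ with Wₕ = Nₕ/N, N = 44815.
Rural: Wₕ = 0.37985050; term = 0.37985050²·(1 − 0.05351583)·122600/911 = 18.378533.
Urban: Wₕ = 0.39544795; term = 0.39544795²·(1 − 0.12515517)·142000/2218 = 8.7586363.
Suburban: Wₕ = 0.22470155; term = 0.22470155²·(1 − 0.10029791)·275400/1010 = 12.386638.
Sum = 39.523807.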